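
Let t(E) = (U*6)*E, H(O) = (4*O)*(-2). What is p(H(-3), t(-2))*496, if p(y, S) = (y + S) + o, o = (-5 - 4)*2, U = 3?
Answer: -14880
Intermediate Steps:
H(O) = -8*O
o = -18 (o = -9*2 = -18)
t(E) = 18*E (t(E) = (3*6)*E = 18*E)
p(y, S) = -18 + S + y (p(y, S) = (y + S) - 18 = (S + y) - 18 = -18 + S + y)
p(H(-3), t(-2))*496 = (-18 + 18*(-2) - 8*(-3))*496 = (-18 - 36 + 24)*496 = -30*496 = -14880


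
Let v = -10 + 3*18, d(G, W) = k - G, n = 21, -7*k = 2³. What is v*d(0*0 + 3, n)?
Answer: -1276/7 ≈ -182.29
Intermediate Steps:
k = -8/7 (k = -⅐*2³ = -⅐*8 = -8/7 ≈ -1.1429)
d(G, W) = -8/7 - G
v = 44 (v = -10 + 54 = 44)
v*d(0*0 + 3, n) = 44*(-8/7 - (0*0 + 3)) = 44*(-8/7 - (0 + 3)) = 44*(-8/7 - 1*3) = 44*(-8/7 - 3) = 44*(-29/7) = -1276/7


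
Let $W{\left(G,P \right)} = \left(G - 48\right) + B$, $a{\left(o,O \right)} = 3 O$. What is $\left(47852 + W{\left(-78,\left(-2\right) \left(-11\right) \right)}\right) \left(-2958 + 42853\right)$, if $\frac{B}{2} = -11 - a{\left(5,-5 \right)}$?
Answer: $1904347930$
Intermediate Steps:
$B = 8$ ($B = 2 \left(-11 - 3 \left(-5\right)\right) = 2 \left(-11 - -15\right) = 2 \left(-11 + 15\right) = 2 \cdot 4 = 8$)
$W{\left(G,P \right)} = -40 + G$ ($W{\left(G,P \right)} = \left(G - 48\right) + 8 = \left(-48 + G\right) + 8 = -40 + G$)
$\left(47852 + W{\left(-78,\left(-2\right) \left(-11\right) \right)}\right) \left(-2958 + 42853\right) = \left(47852 - 118\right) \left(-2958 + 42853\right) = \left(47852 - 118\right) 39895 = 47734 \cdot 39895 = 1904347930$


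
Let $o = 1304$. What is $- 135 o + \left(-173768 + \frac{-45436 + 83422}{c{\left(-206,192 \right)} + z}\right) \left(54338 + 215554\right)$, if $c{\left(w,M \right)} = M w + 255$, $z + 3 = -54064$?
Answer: $- \frac{64392160735242}{1373} \approx -4.6899 \cdot 10^{10}$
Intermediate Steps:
$z = -54067$ ($z = -3 - 54064 = -54067$)
$c{\left(w,M \right)} = 255 + M w$
$- 135 o + \left(-173768 + \frac{-45436 + 83422}{c{\left(-206,192 \right)} + z}\right) \left(54338 + 215554\right) = \left(-135\right) 1304 + \left(-173768 + \frac{-45436 + 83422}{\left(255 + 192 \left(-206\right)\right) - 54067}\right) \left(54338 + 215554\right) = -176040 + \left(-173768 + \frac{37986}{\left(255 - 39552\right) - 54067}\right) 269892 = -176040 + \left(-173768 + \frac{37986}{-39297 - 54067}\right) 269892 = -176040 + \left(-173768 + \frac{37986}{-93364}\right) 269892 = -176040 + \left(-173768 + 37986 \left(- \frac{1}{93364}\right)\right) 269892 = -176040 + \left(-173768 - \frac{18993}{46682}\right) 269892 = -176040 - \frac{64391919032322}{1373} = - \frac{64392160735242}{1373}$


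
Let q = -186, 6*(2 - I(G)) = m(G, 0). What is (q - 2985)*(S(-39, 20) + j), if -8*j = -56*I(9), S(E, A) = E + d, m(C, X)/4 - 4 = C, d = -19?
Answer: 331898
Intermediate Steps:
m(C, X) = 16 + 4*C
I(G) = -2/3 - 2*G/3 (I(G) = 2 - (16 + 4*G)/6 = 2 + (-8/3 - 2*G/3) = -2/3 - 2*G/3)
S(E, A) = -19 + E (S(E, A) = E - 19 = -19 + E)
j = -140/3 (j = -(-7)*(-2/3 - 2/3*9) = -(-7)*(-2/3 - 6) = -(-7)*(-20)/3 = -1/8*1120/3 = -140/3 ≈ -46.667)
(q - 2985)*(S(-39, 20) + j) = (-186 - 2985)*((-19 - 39) - 140/3) = -3171*(-58 - 140/3) = -3171*(-314/3) = 331898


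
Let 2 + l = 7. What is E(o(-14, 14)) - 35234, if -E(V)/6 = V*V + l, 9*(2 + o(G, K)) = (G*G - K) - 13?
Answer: -997730/27 ≈ -36953.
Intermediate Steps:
l = 5 (l = -2 + 7 = 5)
o(G, K) = -31/9 - K/9 + G²/9 (o(G, K) = -2 + ((G*G - K) - 13)/9 = -2 + ((G² - K) - 13)/9 = -2 + (-13 + G² - K)/9 = -2 + (-13/9 - K/9 + G²/9) = -31/9 - K/9 + G²/9)
E(V) = -30 - 6*V² (E(V) = -6*(V*V + 5) = -6*(V² + 5) = -6*(5 + V²) = -30 - 6*V²)
E(o(-14, 14)) - 35234 = (-30 - 6*(-31/9 - ⅑*14 + (⅑)*(-14)²)²) - 35234 = (-30 - 6*(-31/9 - 14/9 + (⅑)*196)²) - 35234 = (-30 - 6*(-31/9 - 14/9 + 196/9)²) - 35234 = (-30 - 6*(151/9)²) - 35234 = (-30 - 6*22801/81) - 35234 = (-30 - 45602/27) - 35234 = -46412/27 - 35234 = -997730/27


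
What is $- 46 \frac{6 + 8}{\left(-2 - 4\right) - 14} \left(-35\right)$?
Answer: $-1127$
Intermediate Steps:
$- 46 \frac{6 + 8}{\left(-2 - 4\right) - 14} \left(-35\right) = - 46 \frac{14}{\left(-2 - 4\right) - 14} \left(-35\right) = - 46 \frac{14}{-6 - 14} \left(-35\right) = - 46 \frac{14}{-20} \left(-35\right) = - 46 \cdot 14 \left(- \frac{1}{20}\right) \left(-35\right) = \left(-46\right) \left(- \frac{7}{10}\right) \left(-35\right) = \frac{161}{5} \left(-35\right) = -1127$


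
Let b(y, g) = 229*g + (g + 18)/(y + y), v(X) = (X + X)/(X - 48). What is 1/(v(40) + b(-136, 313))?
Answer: 272/19493093 ≈ 1.3954e-5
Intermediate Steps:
v(X) = 2*X/(-48 + X) (v(X) = (2*X)/(-48 + X) = 2*X/(-48 + X))
b(y, g) = 229*g + (18 + g)/(2*y) (b(y, g) = 229*g + (18 + g)/((2*y)) = 229*g + (18 + g)*(1/(2*y)) = 229*g + (18 + g)/(2*y))
1/(v(40) + b(-136, 313)) = 1/(2*40/(-48 + 40) + (½)*(18 + 313 + 458*313*(-136))/(-136)) = 1/(2*40/(-8) + (½)*(-1/136)*(18 + 313 - 19496144)) = 1/(2*40*(-⅛) + (½)*(-1/136)*(-19495813)) = 1/(-10 + 19495813/272) = 1/(19493093/272) = 272/19493093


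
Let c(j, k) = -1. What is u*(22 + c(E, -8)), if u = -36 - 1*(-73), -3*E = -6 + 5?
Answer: 777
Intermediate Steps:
E = ⅓ (E = -(-6 + 5)/3 = -⅓*(-1) = ⅓ ≈ 0.33333)
u = 37 (u = -36 + 73 = 37)
u*(22 + c(E, -8)) = 37*(22 - 1) = 37*21 = 777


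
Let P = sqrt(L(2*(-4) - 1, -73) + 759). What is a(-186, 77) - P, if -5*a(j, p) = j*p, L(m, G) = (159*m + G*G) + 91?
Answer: 14322/5 - 2*sqrt(1187) ≈ 2795.5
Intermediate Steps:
L(m, G) = 91 + G**2 + 159*m (L(m, G) = (159*m + G**2) + 91 = (G**2 + 159*m) + 91 = 91 + G**2 + 159*m)
a(j, p) = -j*p/5
P = 2*sqrt(1187) (P = sqrt((91 + (-73)**2 + 159*(2*(-4) - 1)) + 759) = sqrt((91 + 5329 + 159*(-8 - 1)) + 759) = sqrt((91 + 5329 + 159*(-9)) + 759) = sqrt((91 + 5329 - 1431) + 759) = sqrt(3989 + 759) = sqrt(4748) = 2*sqrt(1187) ≈ 68.906)
a(-186, 77) - P = -1/5*(-186)*77 - 2*sqrt(1187) = 14322/5 - 2*sqrt(1187)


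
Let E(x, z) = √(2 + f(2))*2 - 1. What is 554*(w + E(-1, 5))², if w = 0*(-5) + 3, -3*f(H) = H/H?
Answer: 17728/3 + 4432*√15/3 ≈ 11631.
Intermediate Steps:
f(H) = -⅓ (f(H) = -H/(3*H) = -⅓*1 = -⅓)
E(x, z) = -1 + 2*√15/3 (E(x, z) = √(2 - ⅓)*2 - 1 = √(5/3)*2 - 1 = (√15/3)*2 - 1 = 2*√15/3 - 1 = -1 + 2*√15/3)
w = 3 (w = 0 + 3 = 3)
554*(w + E(-1, 5))² = 554*(3 + (-1 + 2*√15/3))² = 554*(2 + 2*√15/3)²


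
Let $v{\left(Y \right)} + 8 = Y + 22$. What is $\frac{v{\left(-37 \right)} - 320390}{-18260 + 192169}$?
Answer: $- \frac{320413}{173909} \approx -1.8424$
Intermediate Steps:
$v{\left(Y \right)} = 14 + Y$ ($v{\left(Y \right)} = -8 + \left(Y + 22\right) = -8 + \left(22 + Y\right) = 14 + Y$)
$\frac{v{\left(-37 \right)} - 320390}{-18260 + 192169} = \frac{\left(14 - 37\right) - 320390}{-18260 + 192169} = \frac{-23 - 320390}{173909} = \left(-320413\right) \frac{1}{173909} = - \frac{320413}{173909}$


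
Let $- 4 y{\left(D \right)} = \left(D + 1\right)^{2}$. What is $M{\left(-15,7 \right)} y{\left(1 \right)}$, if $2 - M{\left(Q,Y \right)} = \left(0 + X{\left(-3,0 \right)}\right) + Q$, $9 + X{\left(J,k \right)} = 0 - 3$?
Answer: $-29$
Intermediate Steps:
$X{\left(J,k \right)} = -12$ ($X{\left(J,k \right)} = -9 + \left(0 - 3\right) = -9 - 3 = -12$)
$M{\left(Q,Y \right)} = 14 - Q$ ($M{\left(Q,Y \right)} = 2 - \left(\left(0 - 12\right) + Q\right) = 2 - \left(-12 + Q\right) = 14 - Q$)
$y{\left(D \right)} = - \frac{\left(1 + D\right)^{2}}{4}$ ($y{\left(D \right)} = - \frac{\left(D + 1\right)^{2}}{4} = - \frac{\left(1 + D\right)^{2}}{4}$)
$M{\left(-15,7 \right)} y{\left(1 \right)} = \left(14 - -15\right) \left(- \frac{\left(1 + 1\right)^{2}}{4}\right) = \left(14 + 15\right) \left(- \frac{2^{2}}{4}\right) = 29 \left(\left(- \frac{1}{4}\right) 4\right) = 29 \left(-1\right) = -29$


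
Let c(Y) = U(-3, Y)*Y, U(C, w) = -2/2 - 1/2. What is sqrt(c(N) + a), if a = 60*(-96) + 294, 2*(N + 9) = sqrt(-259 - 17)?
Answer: sqrt(-21810 - 6*I*sqrt(69))/2 ≈ 0.08437 - 73.841*I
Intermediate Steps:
N = -9 + I*sqrt(69) (N = -9 + sqrt(-259 - 17)/2 = -9 + sqrt(-276)/2 = -9 + (2*I*sqrt(69))/2 = -9 + I*sqrt(69) ≈ -9.0 + 8.3066*I)
U(C, w) = -3/2 (U(C, w) = -2*1/2 - 1*1/2 = -1 - 1/2 = -3/2)
a = -5466 (a = -5760 + 294 = -5466)
c(Y) = -3*Y/2
sqrt(c(N) + a) = sqrt(-3*(-9 + I*sqrt(69))/2 - 5466) = sqrt((27/2 - 3*I*sqrt(69)/2) - 5466) = sqrt(-10905/2 - 3*I*sqrt(69)/2)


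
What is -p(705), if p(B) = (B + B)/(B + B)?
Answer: -1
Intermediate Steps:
p(B) = 1 (p(B) = (2*B)/((2*B)) = (2*B)*(1/(2*B)) = 1)
-p(705) = -1*1 = -1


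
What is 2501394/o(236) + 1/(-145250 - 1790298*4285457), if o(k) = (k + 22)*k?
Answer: 216128459751658301/5260918374857783 ≈ 41.082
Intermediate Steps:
o(k) = k*(22 + k) (o(k) = (22 + k)*k = k*(22 + k))
2501394/o(236) + 1/(-145250 - 1790298*4285457) = 2501394/((236*(22 + 236))) + 1/(-145250 - 1790298*4285457) = 2501394/((236*258)) + (1/4285457)/(-1935548) = 2501394/60888 - 1/1935548*1/4285457 = 2501394*(1/60888) - 1/8294707725436 = 416899/10148 - 1/8294707725436 = 216128459751658301/5260918374857783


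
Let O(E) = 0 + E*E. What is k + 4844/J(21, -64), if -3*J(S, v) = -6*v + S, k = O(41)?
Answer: 222091/135 ≈ 1645.1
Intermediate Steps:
O(E) = E**2 (O(E) = 0 + E**2 = E**2)
k = 1681 (k = 41**2 = 1681)
J(S, v) = 2*v - S/3 (J(S, v) = -(-6*v + S)/3 = -(S - 6*v)/3 = 2*v - S/3)
k + 4844/J(21, -64) = 1681 + 4844/(2*(-64) - 1/3*21) = 1681 + 4844/(-128 - 7) = 1681 + 4844/(-135) = 1681 + 4844*(-1/135) = 1681 - 4844/135 = 222091/135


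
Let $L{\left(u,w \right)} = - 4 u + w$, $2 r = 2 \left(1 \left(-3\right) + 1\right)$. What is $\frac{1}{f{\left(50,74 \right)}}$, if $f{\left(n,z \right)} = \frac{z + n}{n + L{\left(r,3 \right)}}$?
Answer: $\frac{61}{124} \approx 0.49194$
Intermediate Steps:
$r = -2$ ($r = \frac{2 \left(1 \left(-3\right) + 1\right)}{2} = \frac{2 \left(-3 + 1\right)}{2} = \frac{2 \left(-2\right)}{2} = \frac{1}{2} \left(-4\right) = -2$)
$L{\left(u,w \right)} = w - 4 u$
$f{\left(n,z \right)} = \frac{n + z}{11 + n}$ ($f{\left(n,z \right)} = \frac{z + n}{n + \left(3 - -8\right)} = \frac{n + z}{n + \left(3 + 8\right)} = \frac{n + z}{n + 11} = \frac{n + z}{11 + n}$)
$\frac{1}{f{\left(50,74 \right)}} = \frac{1}{\frac{1}{11 + 50} \left(50 + 74\right)} = \frac{1}{\frac{1}{61} \cdot 124} = \frac{1}{\frac{124}{61}} = \frac{61}{124}$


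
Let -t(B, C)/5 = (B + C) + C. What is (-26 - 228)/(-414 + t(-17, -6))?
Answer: 254/269 ≈ 0.94424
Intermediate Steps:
t(B, C) = -10*C - 5*B (t(B, C) = -5*((B + C) + C) = -5*(B + 2*C) = -10*C - 5*B)
(-26 - 228)/(-414 + t(-17, -6)) = (-26 - 228)/(-414 + (-10*(-6) - 5*(-17))) = -254/(-414 + (60 + 85)) = -254/(-414 + 145) = -254/(-269) = -254*(-1/269) = 254/269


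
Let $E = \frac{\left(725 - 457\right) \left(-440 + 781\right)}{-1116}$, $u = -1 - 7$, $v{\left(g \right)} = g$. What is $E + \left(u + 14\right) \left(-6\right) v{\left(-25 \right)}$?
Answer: $\frac{7363}{9} \approx 818.11$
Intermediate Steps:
$u = -8$
$E = - \frac{737}{9}$ ($E = 268 \cdot 341 \left(- \frac{1}{1116}\right) = 91388 \left(- \frac{1}{1116}\right) = - \frac{737}{9} \approx -81.889$)
$E + \left(u + 14\right) \left(-6\right) v{\left(-25 \right)} = - \frac{737}{9} + \left(-8 + 14\right) \left(-6\right) \left(-25\right) = - \frac{737}{9} + 6 \left(-6\right) \left(-25\right) = - \frac{737}{9} - -900 = - \frac{737}{9} + 900 = \frac{7363}{9}$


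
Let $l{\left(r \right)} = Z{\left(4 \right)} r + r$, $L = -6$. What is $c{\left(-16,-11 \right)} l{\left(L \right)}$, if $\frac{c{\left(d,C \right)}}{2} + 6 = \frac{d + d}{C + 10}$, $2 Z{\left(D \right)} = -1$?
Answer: $-156$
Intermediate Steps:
$Z{\left(D \right)} = - \frac{1}{2}$ ($Z{\left(D \right)} = \frac{1}{2} \left(-1\right) = - \frac{1}{2}$)
$c{\left(d,C \right)} = -12 + \frac{4 d}{10 + C}$ ($c{\left(d,C \right)} = -12 + 2 \frac{d + d}{C + 10} = -12 + 2 \frac{2 d}{10 + C} = -12 + \frac{4 d}{10 + C}$)
$l{\left(r \right)} = \frac{r}{2}$ ($l{\left(r \right)} = - \frac{r}{2} + r = \frac{r}{2}$)
$c{\left(-16,-11 \right)} l{\left(L \right)} = \frac{4 \left(-30 - 16 - -33\right)}{10 - 11} \cdot \frac{1}{2} \left(-6\right) = \frac{4 \left(-30 - 16 + 33\right)}{-1} \left(-3\right) = 4 \left(-1\right) \left(-13\right) \left(-3\right) = 52 \left(-3\right) = -156$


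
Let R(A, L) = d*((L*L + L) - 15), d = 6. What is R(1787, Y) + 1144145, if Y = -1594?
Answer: 16379507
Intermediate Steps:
R(A, L) = -90 + 6*L + 6*L² (R(A, L) = 6*((L*L + L) - 15) = 6*((L² + L) - 15) = 6*((L + L²) - 15) = 6*(-15 + L + L²) = -90 + 6*L + 6*L²)
R(1787, Y) + 1144145 = (-90 + 6*(-1594) + 6*(-1594)²) + 1144145 = (-90 - 9564 + 6*2540836) + 1144145 = (-90 - 9564 + 15245016) + 1144145 = 15235362 + 1144145 = 16379507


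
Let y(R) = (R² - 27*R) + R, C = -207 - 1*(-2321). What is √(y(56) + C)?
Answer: √3794 ≈ 61.595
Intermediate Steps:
C = 2114 (C = -207 + 2321 = 2114)
y(R) = R² - 26*R
√(y(56) + C) = √(56*(-26 + 56) + 2114) = √(56*30 + 2114) = √(1680 + 2114) = √3794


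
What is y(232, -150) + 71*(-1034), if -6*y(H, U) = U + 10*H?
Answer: -221327/3 ≈ -73776.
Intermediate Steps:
y(H, U) = -5*H/3 - U/6 (y(H, U) = -(U + 10*H)/6 = -5*H/3 - U/6)
y(232, -150) + 71*(-1034) = (-5/3*232 - ⅙*(-150)) + 71*(-1034) = (-1160/3 + 25) - 73414 = -1085/3 - 73414 = -221327/3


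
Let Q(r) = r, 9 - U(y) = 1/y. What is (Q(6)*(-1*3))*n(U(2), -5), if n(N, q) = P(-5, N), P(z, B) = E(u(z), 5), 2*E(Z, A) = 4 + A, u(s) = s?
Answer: -81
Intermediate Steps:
U(y) = 9 - 1/y
E(Z, A) = 2 + A/2 (E(Z, A) = (4 + A)/2 = 2 + A/2)
P(z, B) = 9/2 (P(z, B) = 2 + (½)*5 = 2 + 5/2 = 9/2)
n(N, q) = 9/2
(Q(6)*(-1*3))*n(U(2), -5) = (6*(-1*3))*(9/2) = (6*(-3))*(9/2) = -18*9/2 = -81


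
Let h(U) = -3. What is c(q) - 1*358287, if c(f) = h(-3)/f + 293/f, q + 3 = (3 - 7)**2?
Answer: -4657441/13 ≈ -3.5826e+5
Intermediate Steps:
q = 13 (q = -3 + (3 - 7)**2 = -3 + (-4)**2 = -3 + 16 = 13)
c(f) = 290/f (c(f) = -3/f + 293/f = 290/f)
c(q) - 1*358287 = 290/13 - 1*358287 = 290*(1/13) - 358287 = 290/13 - 358287 = -4657441/13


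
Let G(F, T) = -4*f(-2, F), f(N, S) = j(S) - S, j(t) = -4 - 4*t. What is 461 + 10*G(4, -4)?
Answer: 1421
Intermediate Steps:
f(N, S) = -4 - 5*S (f(N, S) = (-4 - 4*S) - S = -4 - 5*S)
G(F, T) = 16 + 20*F (G(F, T) = -4*(-4 - 5*F) = 16 + 20*F)
461 + 10*G(4, -4) = 461 + 10*(16 + 20*4) = 461 + 10*(16 + 80) = 461 + 10*96 = 461 + 960 = 1421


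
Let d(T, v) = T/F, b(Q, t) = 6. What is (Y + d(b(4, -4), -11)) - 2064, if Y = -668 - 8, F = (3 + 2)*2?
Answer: -13697/5 ≈ -2739.4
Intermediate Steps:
F = 10 (F = 5*2 = 10)
d(T, v) = T/10
Y = -676
(Y + d(b(4, -4), -11)) - 2064 = (-676 + (⅒)*6) - 2064 = (-676 + ⅗) - 2064 = -3377/5 - 2064 = -13697/5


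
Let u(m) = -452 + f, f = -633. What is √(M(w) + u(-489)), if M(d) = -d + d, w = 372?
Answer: I*√1085 ≈ 32.939*I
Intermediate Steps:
M(d) = 0
u(m) = -1085 (u(m) = -452 - 633 = -1085)
√(M(w) + u(-489)) = √(0 - 1085) = √(-1085) = I*√1085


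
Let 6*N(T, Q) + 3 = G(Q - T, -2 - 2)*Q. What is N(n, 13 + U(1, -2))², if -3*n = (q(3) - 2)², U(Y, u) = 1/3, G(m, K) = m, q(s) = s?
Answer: 2601769/2916 ≈ 892.24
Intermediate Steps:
U(Y, u) = ⅓
n = -⅓ (n = -(3 - 2)²/3 = -⅓*1² = -⅓*1 = -⅓ ≈ -0.33333)
N(T, Q) = -½ + Q*(Q - T)/6 (N(T, Q) = -½ + ((Q - T)*Q)/6 = -½ + (Q*(Q - T))/6 = -½ + Q*(Q - T)/6)
N(n, 13 + U(1, -2))² = (-½ + (13 + ⅓)*((13 + ⅓) - 1*(-⅓))/6)² = (-½ + (⅙)*(40/3)*(40/3 + ⅓))² = (-½ + (⅙)*(40/3)*(41/3))² = (-½ + 820/27)² = (1613/54)² = 2601769/2916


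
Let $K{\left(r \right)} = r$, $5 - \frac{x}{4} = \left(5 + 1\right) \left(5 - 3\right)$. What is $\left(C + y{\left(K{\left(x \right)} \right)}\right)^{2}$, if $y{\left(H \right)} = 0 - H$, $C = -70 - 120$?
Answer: $26244$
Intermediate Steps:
$C = -190$ ($C = -70 - 120 = -190$)
$x = -28$ ($x = 20 - 4 \left(5 + 1\right) \left(5 - 3\right) = 20 - 4 \cdot 6 \cdot 2 = 20 - 48 = -28$)
$y{\left(H \right)} = - H$
$\left(C + y{\left(K{\left(x \right)} \right)}\right)^{2} = \left(-190 - -28\right)^{2} = \left(-190 + 28\right)^{2} = \left(-162\right)^{2} = 26244$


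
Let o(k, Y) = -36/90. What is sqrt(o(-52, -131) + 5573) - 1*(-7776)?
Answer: 7776 + sqrt(139315)/5 ≈ 7850.6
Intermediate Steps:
o(k, Y) = -2/5 (o(k, Y) = -36*1/90 = -2/5)
sqrt(o(-52, -131) + 5573) - 1*(-7776) = sqrt(-2/5 + 5573) - 1*(-7776) = sqrt(27863/5) + 7776 = sqrt(139315)/5 + 7776 = 7776 + sqrt(139315)/5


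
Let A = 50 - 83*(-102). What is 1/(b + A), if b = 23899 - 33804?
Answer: -1/1389 ≈ -0.00071994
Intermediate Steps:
A = 8516 (A = 50 + 8466 = 8516)
b = -9905
1/(b + A) = 1/(-9905 + 8516) = 1/(-1389) = -1/1389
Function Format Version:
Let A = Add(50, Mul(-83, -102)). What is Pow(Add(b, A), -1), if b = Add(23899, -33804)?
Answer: Rational(-1, 1389) ≈ -0.00071994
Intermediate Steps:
A = 8516 (A = Add(50, 8466) = 8516)
b = -9905
Pow(Add(b, A), -1) = Pow(Add(-9905, 8516), -1) = Pow(-1389, -1) = Rational(-1, 1389)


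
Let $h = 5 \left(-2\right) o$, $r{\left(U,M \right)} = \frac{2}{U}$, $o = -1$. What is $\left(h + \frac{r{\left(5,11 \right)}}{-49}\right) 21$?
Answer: $\frac{7344}{35} \approx 209.83$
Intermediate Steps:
$h = 10$ ($h = 5 \left(-2\right) \left(-1\right) = \left(-10\right) \left(-1\right) = 10$)
$\left(h + \frac{r{\left(5,11 \right)}}{-49}\right) 21 = \left(10 + \frac{2 \cdot \frac{1}{5}}{-49}\right) 21 = \left(10 + 2 \cdot \frac{1}{5} \left(- \frac{1}{49}\right)\right) 21 = \left(10 + \frac{2}{5} \left(- \frac{1}{49}\right)\right) 21 = \left(10 - \frac{2}{245}\right) 21 = \frac{2448}{245} \cdot 21 = \frac{7344}{35}$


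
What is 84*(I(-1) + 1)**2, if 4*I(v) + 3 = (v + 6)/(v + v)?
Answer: 189/16 ≈ 11.813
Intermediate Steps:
I(v) = -3/4 + (6 + v)/(8*v) (I(v) = -3/4 + ((v + 6)/(v + v))/4 = -3/4 + ((6 + v)/((2*v)))/4 = -3/4 + ((6 + v)*(1/(2*v)))/4 = -3/4 + ((6 + v)/(2*v))/4 = -3/4 + (6 + v)/(8*v))
84*(I(-1) + 1)**2 = 84*((1/8)*(6 - 5*(-1))/(-1) + 1)**2 = 84*((1/8)*(-1)*(6 + 5) + 1)**2 = 84*((1/8)*(-1)*11 + 1)**2 = 84*(-11/8 + 1)**2 = 84*(-3/8)**2 = 84*(9/64) = 189/16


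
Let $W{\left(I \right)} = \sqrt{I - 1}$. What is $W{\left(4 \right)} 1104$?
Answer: $1104 \sqrt{3} \approx 1912.2$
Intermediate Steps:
$W{\left(I \right)} = \sqrt{-1 + I}$
$W{\left(4 \right)} 1104 = \sqrt{-1 + 4} \cdot 1104 = \sqrt{3} \cdot 1104 = 1104 \sqrt{3}$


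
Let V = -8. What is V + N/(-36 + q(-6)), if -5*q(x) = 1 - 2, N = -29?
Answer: -1287/179 ≈ -7.1899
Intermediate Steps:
q(x) = ⅕ (q(x) = -(1 - 2)/5 = -⅕*(-1) = ⅕)
V + N/(-36 + q(-6)) = -8 - 29/(-36 + ⅕) = -8 - 29/(-179/5) = -8 - 5/179*(-29) = -8 + 145/179 = -1287/179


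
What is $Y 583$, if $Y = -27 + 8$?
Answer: $-11077$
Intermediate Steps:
$Y = -19$
$Y 583 = \left(-19\right) 583 = -11077$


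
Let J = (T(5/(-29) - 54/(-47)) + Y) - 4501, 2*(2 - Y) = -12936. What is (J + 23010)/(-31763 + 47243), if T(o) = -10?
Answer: 8323/5160 ≈ 1.6130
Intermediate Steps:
Y = 6470 (Y = 2 - ½*(-12936) = 2 + 6468 = 6470)
J = 1959 (J = (-10 + 6470) - 4501 = 6460 - 4501 = 1959)
(J + 23010)/(-31763 + 47243) = (1959 + 23010)/(-31763 + 47243) = 24969/15480 = 24969*(1/15480) = 8323/5160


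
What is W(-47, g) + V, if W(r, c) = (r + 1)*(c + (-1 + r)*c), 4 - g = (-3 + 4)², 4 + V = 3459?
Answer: 9941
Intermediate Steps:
V = 3455 (V = -4 + 3459 = 3455)
g = 3 (g = 4 - (-3 + 4)² = 4 - 1*1² = 4 - 1*1 = 4 - 1 = 3)
W(r, c) = (1 + r)*(c + c*(-1 + r))
W(-47, g) + V = 3*(-47)*(1 - 47) + 3455 = 3*(-47)*(-46) + 3455 = 6486 + 3455 = 9941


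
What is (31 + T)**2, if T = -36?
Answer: 25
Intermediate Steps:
(31 + T)**2 = (31 - 36)**2 = (-5)**2 = 25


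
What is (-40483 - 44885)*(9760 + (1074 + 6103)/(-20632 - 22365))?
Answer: -35824129978824/42997 ≈ -8.3318e+8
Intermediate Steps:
(-40483 - 44885)*(9760 + (1074 + 6103)/(-20632 - 22365)) = -85368*(9760 + 7177/(-42997)) = -85368*(9760 + 7177*(-1/42997)) = -85368*(9760 - 7177/42997) = -85368*419643543/42997 = -35824129978824/42997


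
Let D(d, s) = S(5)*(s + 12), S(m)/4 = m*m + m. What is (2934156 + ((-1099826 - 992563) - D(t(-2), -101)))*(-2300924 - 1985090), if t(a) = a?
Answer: -3653599776258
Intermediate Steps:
S(m) = 4*m + 4*m**2 (S(m) = 4*(m*m + m) = 4*(m**2 + m) = 4*(m + m**2) = 4*m + 4*m**2)
D(d, s) = 1440 + 120*s (D(d, s) = (4*5*(1 + 5))*(s + 12) = (4*5*6)*(12 + s) = 120*(12 + s) = 1440 + 120*s)
(2934156 + ((-1099826 - 992563) - D(t(-2), -101)))*(-2300924 - 1985090) = (2934156 + ((-1099826 - 992563) - (1440 + 120*(-101))))*(-2300924 - 1985090) = (2934156 + (-2092389 - (1440 - 12120)))*(-4286014) = (2934156 + (-2092389 - 1*(-10680)))*(-4286014) = (2934156 + (-2092389 + 10680))*(-4286014) = (2934156 - 2081709)*(-4286014) = 852447*(-4286014) = -3653599776258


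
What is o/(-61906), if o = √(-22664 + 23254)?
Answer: -√590/61906 ≈ -0.00039237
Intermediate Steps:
o = √590 ≈ 24.290
o/(-61906) = √590/(-61906) = √590*(-1/61906) = -√590/61906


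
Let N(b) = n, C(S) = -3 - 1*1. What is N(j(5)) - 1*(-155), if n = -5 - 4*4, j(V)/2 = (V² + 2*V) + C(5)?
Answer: 134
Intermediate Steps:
C(S) = -4 (C(S) = -3 - 1 = -4)
j(V) = -8 + 2*V² + 4*V (j(V) = 2*((V² + 2*V) - 4) = 2*(-4 + V² + 2*V) = -8 + 2*V² + 4*V)
n = -21 (n = -5 - 16 = -21)
N(b) = -21
N(j(5)) - 1*(-155) = -21 - 1*(-155) = -21 + 155 = 134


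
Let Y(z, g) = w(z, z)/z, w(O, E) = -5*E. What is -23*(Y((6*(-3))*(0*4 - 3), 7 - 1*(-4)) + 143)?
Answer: -3174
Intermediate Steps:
Y(z, g) = -5 (Y(z, g) = (-5*z)/z = -5)
-23*(Y((6*(-3))*(0*4 - 3), 7 - 1*(-4)) + 143) = -23*(-5 + 143) = -23*138 = -3174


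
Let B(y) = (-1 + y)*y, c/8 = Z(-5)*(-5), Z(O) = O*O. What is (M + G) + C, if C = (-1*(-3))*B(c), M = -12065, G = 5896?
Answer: 2996831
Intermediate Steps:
Z(O) = O²
c = -1000 (c = 8*((-5)²*(-5)) = 8*(25*(-5)) = 8*(-125) = -1000)
B(y) = y*(-1 + y)
C = 3003000 (C = (-1*(-3))*(-1000*(-1 - 1000)) = 3*(-1000*(-1001)) = 3*1001000 = 3003000)
(M + G) + C = (-12065 + 5896) + 3003000 = -6169 + 3003000 = 2996831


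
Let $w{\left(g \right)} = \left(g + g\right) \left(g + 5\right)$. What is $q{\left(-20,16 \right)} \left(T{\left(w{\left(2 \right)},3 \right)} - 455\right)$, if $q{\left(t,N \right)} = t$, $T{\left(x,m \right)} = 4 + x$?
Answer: $8460$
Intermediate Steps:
$w{\left(g \right)} = 2 g \left(5 + g\right)$
$q{\left(-20,16 \right)} \left(T{\left(w{\left(2 \right)},3 \right)} - 455\right) = - 20 \left(\left(4 + 2 \cdot 2 \left(5 + 2\right)\right) - 455\right) = - 20 \left(\left(4 + 2 \cdot 2 \cdot 7\right) - 455\right) = - 20 \left(\left(4 + 28\right) - 455\right) = - 20 \left(32 - 455\right) = \left(-20\right) \left(-423\right) = 8460$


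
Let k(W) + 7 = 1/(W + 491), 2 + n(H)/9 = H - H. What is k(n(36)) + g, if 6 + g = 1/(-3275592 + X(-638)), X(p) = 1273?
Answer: -20130513685/1548752887 ≈ -12.998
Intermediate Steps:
n(H) = -18 (n(H) = -18 + 9*(H - H) = -18 + 9*0 = -18 + 0 = -18)
k(W) = -7 + 1/(491 + W) (k(W) = -7 + 1/(W + 491) = -7 + 1/(491 + W))
g = -19645915/3274319 (g = -6 + 1/(-3275592 + 1273) = -6 + 1/(-3274319) = -6 - 1/3274319 = -19645915/3274319 ≈ -6.0000)
k(n(36)) + g = (-3436 - 7*(-18))/(491 - 18) - 19645915/3274319 = (-3436 + 126)/473 - 19645915/3274319 = (1/473)*(-3310) - 19645915/3274319 = -3310/473 - 19645915/3274319 = -20130513685/1548752887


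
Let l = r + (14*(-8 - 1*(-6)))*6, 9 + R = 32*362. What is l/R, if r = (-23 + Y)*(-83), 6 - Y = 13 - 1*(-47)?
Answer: 6223/11575 ≈ 0.53762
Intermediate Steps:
Y = -54 (Y = 6 - (13 - 1*(-47)) = 6 - (13 + 47) = 6 - 1*60 = 6 - 60 = -54)
R = 11575 (R = -9 + 32*362 = -9 + 11584 = 11575)
r = 6391 (r = (-23 - 54)*(-83) = -77*(-83) = 6391)
l = 6223 (l = 6391 + (14*(-8 - 1*(-6)))*6 = 6391 + (14*(-8 + 6))*6 = 6391 + (14*(-2))*6 = 6391 - 28*6 = 6391 - 168 = 6223)
l/R = 6223/11575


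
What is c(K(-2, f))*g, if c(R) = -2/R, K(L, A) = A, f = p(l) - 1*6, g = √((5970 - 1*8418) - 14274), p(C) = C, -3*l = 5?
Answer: 18*I*√1858/23 ≈ 33.734*I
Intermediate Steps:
l = -5/3 (l = -⅓*5 = -5/3 ≈ -1.6667)
g = 3*I*√1858 (g = √((5970 - 8418) - 14274) = √(-2448 - 14274) = √(-16722) = 3*I*√1858 ≈ 129.31*I)
f = -23/3 (f = -5/3 - 1*6 = -5/3 - 6 = -23/3 ≈ -7.6667)
c(K(-2, f))*g = (-2/(-23/3))*(3*I*√1858) = (-2*(-3/23))*(3*I*√1858) = 6*(3*I*√1858)/23 = 18*I*√1858/23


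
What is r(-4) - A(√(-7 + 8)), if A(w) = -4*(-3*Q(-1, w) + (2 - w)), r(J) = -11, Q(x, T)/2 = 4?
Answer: -103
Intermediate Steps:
Q(x, T) = 8 (Q(x, T) = 2*4 = 8)
A(w) = 88 + 4*w (A(w) = -4*(-3*8 + (2 - w)) = -4*(-24 + (2 - w)) = -4*(-22 - w) = 88 + 4*w)
r(-4) - A(√(-7 + 8)) = -11 - (88 + 4*√(-7 + 8)) = -11 - (88 + 4*√1) = -11 - (88 + 4*1) = -11 - (88 + 4) = -11 - 1*92 = -11 - 92 = -103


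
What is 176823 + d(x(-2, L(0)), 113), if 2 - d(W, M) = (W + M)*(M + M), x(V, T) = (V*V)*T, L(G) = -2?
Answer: 153095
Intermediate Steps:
x(V, T) = T*V**2 (x(V, T) = V**2*T = T*V**2)
d(W, M) = 2 - 2*M*(M + W) (d(W, M) = 2 - (W + M)*(M + M) = 2 - (M + W)*2*M = 2 - 2*M*(M + W))
176823 + d(x(-2, L(0)), 113) = 176823 + (2 - 2*113**2 - 2*113*(-2*(-2)**2)) = 176823 + (2 - 2*12769 - 2*113*(-2*4)) = 176823 + (2 - 25538 - 2*113*(-8)) = 176823 + (2 - 25538 + 1808) = 176823 - 23728 = 153095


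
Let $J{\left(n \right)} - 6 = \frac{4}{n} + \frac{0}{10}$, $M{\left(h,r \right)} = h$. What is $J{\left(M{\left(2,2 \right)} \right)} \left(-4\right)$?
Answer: $-32$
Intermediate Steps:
$J{\left(n \right)} = 6 + \frac{4}{n}$ ($J{\left(n \right)} = 6 + \left(\frac{4}{n} + \frac{0}{10}\right) = 6 + \left(\frac{4}{n} + 0 \cdot \frac{1}{10}\right) = 6 + \left(\frac{4}{n} + 0\right) = 6 + \frac{4}{n}$)
$J{\left(M{\left(2,2 \right)} \right)} \left(-4\right) = \left(6 + \frac{4}{2}\right) \left(-4\right) = \left(6 + 4 \cdot \frac{1}{2}\right) \left(-4\right) = \left(6 + 2\right) \left(-4\right) = 8 \left(-4\right) = -32$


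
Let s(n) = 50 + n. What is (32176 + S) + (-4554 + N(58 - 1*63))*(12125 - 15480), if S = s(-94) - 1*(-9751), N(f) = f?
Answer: 15337328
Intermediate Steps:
S = 9707 (S = (50 - 94) - 1*(-9751) = -44 + 9751 = 9707)
(32176 + S) + (-4554 + N(58 - 1*63))*(12125 - 15480) = (32176 + 9707) + (-4554 + (58 - 1*63))*(12125 - 15480) = 41883 + (-4554 + (58 - 63))*(-3355) = 41883 + (-4554 - 5)*(-3355) = 41883 - 4559*(-3355) = 41883 + 15295445 = 15337328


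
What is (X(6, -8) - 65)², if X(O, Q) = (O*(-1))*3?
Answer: 6889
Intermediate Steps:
X(O, Q) = -3*O (X(O, Q) = -O*3 = -3*O)
(X(6, -8) - 65)² = (-3*6 - 65)² = (-18 - 65)² = (-83)² = 6889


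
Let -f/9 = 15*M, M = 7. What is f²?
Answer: 893025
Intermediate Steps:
f = -945 (f = -135*7 = -9*105 = -945)
f² = (-945)² = 893025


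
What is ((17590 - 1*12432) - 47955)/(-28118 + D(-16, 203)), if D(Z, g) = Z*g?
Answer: 42797/31366 ≈ 1.3644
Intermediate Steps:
((17590 - 1*12432) - 47955)/(-28118 + D(-16, 203)) = ((17590 - 1*12432) - 47955)/(-28118 - 16*203) = ((17590 - 12432) - 47955)/(-28118 - 3248) = (5158 - 47955)/(-31366) = -42797*(-1/31366) = 42797/31366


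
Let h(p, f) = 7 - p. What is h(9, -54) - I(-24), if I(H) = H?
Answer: 22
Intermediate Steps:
h(9, -54) - I(-24) = (7 - 1*9) - 1*(-24) = (7 - 9) + 24 = -2 + 24 = 22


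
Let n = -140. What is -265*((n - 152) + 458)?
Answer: -43990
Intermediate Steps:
-265*((n - 152) + 458) = -265*((-140 - 152) + 458) = -265*(-292 + 458) = -265*166 = -43990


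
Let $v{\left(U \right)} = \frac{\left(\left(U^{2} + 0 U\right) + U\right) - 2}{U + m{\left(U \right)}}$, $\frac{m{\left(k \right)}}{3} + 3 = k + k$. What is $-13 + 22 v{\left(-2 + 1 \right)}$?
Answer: $- \frac{41}{4} \approx -10.25$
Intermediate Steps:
$m{\left(k \right)} = -9 + 6 k$ ($m{\left(k \right)} = -9 + 3 \left(k + k\right) = -9 + 3 \cdot 2 k = -9 + 6 k$)
$v{\left(U \right)} = \frac{-2 + U + U^{2}}{-9 + 7 U}$ ($v{\left(U \right)} = \frac{\left(\left(U^{2} + 0 U\right) + U\right) - 2}{U + \left(-9 + 6 U\right)} = \frac{\left(\left(U^{2} + 0\right) + U\right) - 2}{-9 + 7 U} = \frac{\left(U^{2} + U\right) - 2}{-9 + 7 U} = \frac{\left(U + U^{2}\right) - 2}{-9 + 7 U} = \frac{-2 + U + U^{2}}{-9 + 7 U}$)
$-13 + 22 v{\left(-2 + 1 \right)} = -13 + 22 \frac{-2 + \left(-2 + 1\right) + \left(-2 + 1\right)^{2}}{-9 + 7 \left(-2 + 1\right)} = -13 + 22 \frac{-2 - 1 + \left(-1\right)^{2}}{-9 + 7 \left(-1\right)} = -13 + 22 \frac{-2 - 1 + 1}{-9 - 7} = -13 + 22 \frac{1}{-16} \left(-2\right) = -13 + 22 \left(\left(- \frac{1}{16}\right) \left(-2\right)\right) = -13 + 22 \cdot \frac{1}{8} = -13 + \frac{11}{4} = - \frac{41}{4}$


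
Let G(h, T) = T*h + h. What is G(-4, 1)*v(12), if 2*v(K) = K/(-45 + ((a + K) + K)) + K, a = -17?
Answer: -888/19 ≈ -46.737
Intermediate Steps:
G(h, T) = h + T*h
v(K) = K/2 + K/(2*(-62 + 2*K)) (v(K) = (K/(-45 + ((-17 + K) + K)) + K)/2 = (K/(-45 + (-17 + 2*K)) + K)/2 = (K/(-62 + 2*K) + K)/2 = (K + K/(-62 + 2*K))/2 = K/2 + K/(2*(-62 + 2*K)))
G(-4, 1)*v(12) = (-4*(1 + 1))*((¼)*12*(-61 + 2*12)/(-31 + 12)) = (-4*2)*((¼)*12*(-61 + 24)/(-19)) = -2*12*(-1)*(-37)/19 = -8*111/19 = -888/19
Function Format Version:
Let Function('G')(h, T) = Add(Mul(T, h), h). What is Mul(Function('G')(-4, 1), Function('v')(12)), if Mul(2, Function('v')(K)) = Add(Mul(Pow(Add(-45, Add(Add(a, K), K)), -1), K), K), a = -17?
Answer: Rational(-888, 19) ≈ -46.737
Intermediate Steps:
Function('G')(h, T) = Add(h, Mul(T, h))
Function('v')(K) = Add(Mul(Rational(1, 2), K), Mul(Rational(1, 2), K, Pow(Add(-62, Mul(2, K)), -1))) (Function('v')(K) = Mul(Rational(1, 2), Add(Mul(Pow(Add(-45, Add(Add(-17, K), K)), -1), K), K)) = Mul(Rational(1, 2), Add(Mul(Pow(Add(-45, Add(-17, Mul(2, K))), -1), K), K)) = Mul(Rational(1, 2), Add(Mul(Pow(Add(-62, Mul(2, K)), -1), K), K)) = Mul(Rational(1, 2), Add(Mul(K, Pow(Add(-62, Mul(2, K)), -1)), K)) = Mul(Rational(1, 2), Add(K, Mul(K, Pow(Add(-62, Mul(2, K)), -1)))) = Add(Mul(Rational(1, 2), K), Mul(Rational(1, 2), K, Pow(Add(-62, Mul(2, K)), -1))))
Mul(Function('G')(-4, 1), Function('v')(12)) = Mul(Mul(-4, Add(1, 1)), Mul(Rational(1, 4), 12, Pow(Add(-31, 12), -1), Add(-61, Mul(2, 12)))) = Mul(Mul(-4, 2), Mul(Rational(1, 4), 12, Pow(-19, -1), Add(-61, 24))) = Mul(-8, Mul(Rational(1, 4), 12, Rational(-1, 19), -37)) = Mul(-8, Rational(111, 19)) = Rational(-888, 19)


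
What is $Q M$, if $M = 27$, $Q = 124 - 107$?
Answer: $459$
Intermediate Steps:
$Q = 17$
$Q M = 17 \cdot 27 = 459$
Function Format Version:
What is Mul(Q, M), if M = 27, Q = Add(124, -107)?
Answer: 459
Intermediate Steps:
Q = 17
Mul(Q, M) = Mul(17, 27) = 459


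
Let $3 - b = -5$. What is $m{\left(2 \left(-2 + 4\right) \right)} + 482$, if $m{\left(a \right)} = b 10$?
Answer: $562$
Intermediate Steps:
$b = 8$ ($b = 3 - -5 = 3 + 5 = 8$)
$m{\left(a \right)} = 80$ ($m{\left(a \right)} = 8 \cdot 10 = 80$)
$m{\left(2 \left(-2 + 4\right) \right)} + 482 = 80 + 482 = 562$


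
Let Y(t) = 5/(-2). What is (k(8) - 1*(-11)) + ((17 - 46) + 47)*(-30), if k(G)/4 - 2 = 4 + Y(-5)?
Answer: -515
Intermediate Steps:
Y(t) = -5/2 (Y(t) = 5*(-1/2) = -5/2)
k(G) = 14 (k(G) = 8 + 4*(4 - 5/2) = 8 + 4*(3/2) = 8 + 6 = 14)
(k(8) - 1*(-11)) + ((17 - 46) + 47)*(-30) = (14 - 1*(-11)) + ((17 - 46) + 47)*(-30) = (14 + 11) + (-29 + 47)*(-30) = 25 + 18*(-30) = 25 - 540 = -515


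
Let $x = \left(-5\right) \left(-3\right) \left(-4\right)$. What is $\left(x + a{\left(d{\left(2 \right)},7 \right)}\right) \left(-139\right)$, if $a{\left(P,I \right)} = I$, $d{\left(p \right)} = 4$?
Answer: $7367$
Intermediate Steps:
$x = -60$ ($x = 15 \left(-4\right) = -60$)
$\left(x + a{\left(d{\left(2 \right)},7 \right)}\right) \left(-139\right) = \left(-60 + 7\right) \left(-139\right) = \left(-53\right) \left(-139\right) = 7367$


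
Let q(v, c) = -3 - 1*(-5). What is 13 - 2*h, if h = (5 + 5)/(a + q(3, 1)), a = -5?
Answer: 59/3 ≈ 19.667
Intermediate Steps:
q(v, c) = 2 (q(v, c) = -3 + 5 = 2)
h = -10/3 (h = (5 + 5)/(-5 + 2) = 10/(-3) = 10*(-1/3) = -10/3 ≈ -3.3333)
13 - 2*h = 13 - 2*(-10/3) = 13 + 20/3 = 59/3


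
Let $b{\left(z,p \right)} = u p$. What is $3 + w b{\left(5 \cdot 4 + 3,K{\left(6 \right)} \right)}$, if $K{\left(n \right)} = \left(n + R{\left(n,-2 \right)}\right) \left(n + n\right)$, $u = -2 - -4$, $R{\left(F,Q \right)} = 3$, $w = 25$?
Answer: $5403$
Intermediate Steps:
$u = 2$ ($u = -2 + 4 = 2$)
$K{\left(n \right)} = 2 n \left(3 + n\right)$ ($K{\left(n \right)} = \left(n + 3\right) \left(n + n\right) = \left(3 + n\right) 2 n = 2 n \left(3 + n\right)$)
$b{\left(z,p \right)} = 2 p$
$3 + w b{\left(5 \cdot 4 + 3,K{\left(6 \right)} \right)} = 3 + 25 \cdot 2 \cdot 2 \cdot 6 \left(3 + 6\right) = 3 + 25 \cdot 2 \cdot 2 \cdot 6 \cdot 9 = 3 + 25 \cdot 2 \cdot 108 = 3 + 25 \cdot 216 = 3 + 5400 = 5403$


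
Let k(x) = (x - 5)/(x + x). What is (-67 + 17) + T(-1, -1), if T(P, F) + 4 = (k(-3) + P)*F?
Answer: -163/3 ≈ -54.333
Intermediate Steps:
k(x) = (-5 + x)/(2*x) (k(x) = (-5 + x)/((2*x)) = (-5 + x)*(1/(2*x)) = (-5 + x)/(2*x))
T(P, F) = -4 + F*(4/3 + P) (T(P, F) = -4 + ((½)*(-5 - 3)/(-3) + P)*F = -4 + ((½)*(-⅓)*(-8) + P)*F = -4 + (4/3 + P)*F = -4 + F*(4/3 + P))
(-67 + 17) + T(-1, -1) = (-67 + 17) + (-4 + (4/3)*(-1) - 1*(-1)) = -50 + (-4 - 4/3 + 1) = -50 - 13/3 = -163/3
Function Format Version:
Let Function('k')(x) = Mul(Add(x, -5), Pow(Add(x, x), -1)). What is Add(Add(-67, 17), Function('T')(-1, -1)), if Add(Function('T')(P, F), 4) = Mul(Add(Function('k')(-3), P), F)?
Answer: Rational(-163, 3) ≈ -54.333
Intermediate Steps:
Function('k')(x) = Mul(Rational(1, 2), Pow(x, -1), Add(-5, x)) (Function('k')(x) = Mul(Add(-5, x), Pow(Mul(2, x), -1)) = Mul(Add(-5, x), Mul(Rational(1, 2), Pow(x, -1))) = Mul(Rational(1, 2), Pow(x, -1), Add(-5, x)))
Function('T')(P, F) = Add(-4, Mul(F, Add(Rational(4, 3), P))) (Function('T')(P, F) = Add(-4, Mul(Add(Mul(Rational(1, 2), Pow(-3, -1), Add(-5, -3)), P), F)) = Add(-4, Mul(Add(Mul(Rational(1, 2), Rational(-1, 3), -8), P), F)) = Add(-4, Mul(Add(Rational(4, 3), P), F)) = Add(-4, Mul(F, Add(Rational(4, 3), P))))
Add(Add(-67, 17), Function('T')(-1, -1)) = Add(Add(-67, 17), Add(-4, Mul(Rational(4, 3), -1), Mul(-1, -1))) = Add(-50, Add(-4, Rational(-4, 3), 1)) = Add(-50, Rational(-13, 3)) = Rational(-163, 3)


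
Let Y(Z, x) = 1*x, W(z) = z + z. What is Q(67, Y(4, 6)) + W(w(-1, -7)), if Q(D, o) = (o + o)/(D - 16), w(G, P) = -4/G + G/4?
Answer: 263/34 ≈ 7.7353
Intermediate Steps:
w(G, P) = -4/G + G/4 (w(G, P) = -4/G + G*(¼) = -4/G + G/4)
W(z) = 2*z
Y(Z, x) = x
Q(D, o) = 2*o/(-16 + D) (Q(D, o) = (2*o)/(-16 + D) = 2*o/(-16 + D))
Q(67, Y(4, 6)) + W(w(-1, -7)) = 2*6/(-16 + 67) + 2*(-4/(-1) + (¼)*(-1)) = 2*6/51 + 2*(-4*(-1) - ¼) = 2*6*(1/51) + 2*(4 - ¼) = 4/17 + 2*(15/4) = 4/17 + 15/2 = 263/34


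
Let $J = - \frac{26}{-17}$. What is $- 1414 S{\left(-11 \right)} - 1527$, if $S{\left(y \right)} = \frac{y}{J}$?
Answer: $\frac{112358}{13} \approx 8642.9$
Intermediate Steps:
$J = \frac{26}{17}$ ($J = \left(-26\right) \left(- \frac{1}{17}\right) = \frac{26}{17} \approx 1.5294$)
$S{\left(y \right)} = \frac{17 y}{26}$ ($S{\left(y \right)} = \frac{y}{\frac{26}{17}} = y \frac{17}{26} = \frac{17 y}{26}$)
$- 1414 S{\left(-11 \right)} - 1527 = - 1414 \cdot \frac{17}{26} \left(-11\right) - 1527 = \left(-1414\right) \left(- \frac{187}{26}\right) - 1527 = \frac{132209}{13} - 1527 = \frac{112358}{13}$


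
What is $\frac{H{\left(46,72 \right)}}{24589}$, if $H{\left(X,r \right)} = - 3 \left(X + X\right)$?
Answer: $- \frac{276}{24589} \approx -0.011225$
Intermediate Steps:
$H{\left(X,r \right)} = - 6 X$ ($H{\left(X,r \right)} = - 3 \cdot 2 X = - 6 X$)
$\frac{H{\left(46,72 \right)}}{24589} = \frac{\left(-6\right) 46}{24589} = \left(-276\right) \frac{1}{24589} = - \frac{276}{24589}$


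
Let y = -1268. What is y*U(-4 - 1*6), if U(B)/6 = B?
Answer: 76080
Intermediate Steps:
U(B) = 6*B
y*U(-4 - 1*6) = -7608*(-4 - 1*6) = -7608*(-4 - 6) = -7608*(-10) = -1268*(-60) = 76080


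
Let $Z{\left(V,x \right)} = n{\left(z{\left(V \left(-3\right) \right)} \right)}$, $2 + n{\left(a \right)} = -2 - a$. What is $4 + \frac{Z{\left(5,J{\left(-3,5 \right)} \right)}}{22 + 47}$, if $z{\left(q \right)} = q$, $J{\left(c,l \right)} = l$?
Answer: $\frac{287}{69} \approx 4.1594$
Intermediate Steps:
$n{\left(a \right)} = -4 - a$ ($n{\left(a \right)} = -2 - \left(2 + a\right) = -4 - a$)
$Z{\left(V,x \right)} = -4 + 3 V$ ($Z{\left(V,x \right)} = -4 - V \left(-3\right) = -4 - - 3 V = -4 + 3 V$)
$4 + \frac{Z{\left(5,J{\left(-3,5 \right)} \right)}}{22 + 47} = 4 + \frac{-4 + 3 \cdot 5}{22 + 47} = 4 + \frac{-4 + 15}{69} = 4 + \frac{1}{69} \cdot 11 = 4 + \frac{11}{69} = \frac{287}{69}$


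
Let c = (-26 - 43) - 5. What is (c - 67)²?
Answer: 19881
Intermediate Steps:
c = -74 (c = -69 - 5 = -74)
(c - 67)² = (-74 - 67)² = (-141)² = 19881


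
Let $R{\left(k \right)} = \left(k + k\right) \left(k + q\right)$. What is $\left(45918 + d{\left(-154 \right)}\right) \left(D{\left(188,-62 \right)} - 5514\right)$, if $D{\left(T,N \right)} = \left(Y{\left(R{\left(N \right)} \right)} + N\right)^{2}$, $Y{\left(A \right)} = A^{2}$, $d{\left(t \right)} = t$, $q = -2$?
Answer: $181522205016137520488$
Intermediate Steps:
$R{\left(k \right)} = 2 k \left(-2 + k\right)$ ($R{\left(k \right)} = \left(k + k\right) \left(k - 2\right) = 2 k \left(-2 + k\right)$)
$D{\left(T,N \right)} = \left(N + 4 N^{2} \left(-2 + N\right)^{2}\right)^{2}$ ($D{\left(T,N \right)} = \left(\left(2 N \left(-2 + N\right)\right)^{2} + N\right)^{2} = \left(4 N^{2} \left(-2 + N\right)^{2} + N\right)^{2} = \left(N + 4 N^{2} \left(-2 + N\right)^{2}\right)^{2}$)
$\left(45918 + d{\left(-154 \right)}\right) \left(D{\left(188,-62 \right)} - 5514\right) = \left(45918 - 154\right) \left(\left(-62\right)^{2} \left(1 + 4 \left(-62\right) \left(-2 - 62\right)^{2}\right)^{2} - 5514\right) = 45764 \left(3844 \left(1 + 4 \left(-62\right) \left(-64\right)^{2}\right)^{2} - 5514\right) = 45764 \left(3844 \left(1 + 4 \left(-62\right) 4096\right)^{2} - 5514\right) = 45764 \left(3844 \left(1 - 1015808\right)^{2} - 5514\right) = 45764 \left(3844 \left(-1015807\right)^{2} - 5514\right) = 45764 \left(3844 \cdot 1031863861249 - 5514\right) = 45764 \left(3966484682641156 - 5514\right) = 45764 \cdot 3966484682635642 = 181522205016137520488$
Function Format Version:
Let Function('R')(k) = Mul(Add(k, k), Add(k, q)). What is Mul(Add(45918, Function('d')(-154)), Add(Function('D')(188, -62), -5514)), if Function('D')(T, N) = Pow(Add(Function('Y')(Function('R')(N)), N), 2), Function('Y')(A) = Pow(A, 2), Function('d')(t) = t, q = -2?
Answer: 181522205016137520488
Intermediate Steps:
Function('R')(k) = Mul(2, k, Add(-2, k)) (Function('R')(k) = Mul(Add(k, k), Add(k, -2)) = Mul(Mul(2, k), Add(-2, k)) = Mul(2, k, Add(-2, k)))
Function('D')(T, N) = Pow(Add(N, Mul(4, Pow(N, 2), Pow(Add(-2, N), 2))), 2) (Function('D')(T, N) = Pow(Add(Pow(Mul(2, N, Add(-2, N)), 2), N), 2) = Pow(Add(Mul(4, Pow(N, 2), Pow(Add(-2, N), 2)), N), 2) = Pow(Add(N, Mul(4, Pow(N, 2), Pow(Add(-2, N), 2))), 2))
Mul(Add(45918, Function('d')(-154)), Add(Function('D')(188, -62), -5514)) = Mul(Add(45918, -154), Add(Mul(Pow(-62, 2), Pow(Add(1, Mul(4, -62, Pow(Add(-2, -62), 2))), 2)), -5514)) = Mul(45764, Add(Mul(3844, Pow(Add(1, Mul(4, -62, Pow(-64, 2))), 2)), -5514)) = Mul(45764, Add(Mul(3844, Pow(Add(1, Mul(4, -62, 4096)), 2)), -5514)) = Mul(45764, Add(Mul(3844, Pow(Add(1, -1015808), 2)), -5514)) = Mul(45764, Add(Mul(3844, Pow(-1015807, 2)), -5514)) = Mul(45764, Add(Mul(3844, 1031863861249), -5514)) = Mul(45764, Add(3966484682641156, -5514)) = Mul(45764, 3966484682635642) = 181522205016137520488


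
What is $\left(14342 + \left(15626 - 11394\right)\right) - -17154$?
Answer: $35728$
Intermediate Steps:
$\left(14342 + \left(15626 - 11394\right)\right) - -17154 = \left(14342 + 4232\right) + 17154 = 18574 + 17154 = 35728$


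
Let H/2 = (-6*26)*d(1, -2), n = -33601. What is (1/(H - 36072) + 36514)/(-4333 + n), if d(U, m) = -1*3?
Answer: -1282955903/1332849024 ≈ -0.96257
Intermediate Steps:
d(U, m) = -3
H = 936 (H = 2*(-6*26*(-3)) = 2*(-156*(-3)) = 2*468 = 936)
(1/(H - 36072) + 36514)/(-4333 + n) = (1/(936 - 36072) + 36514)/(-4333 - 33601) = (1/(-35136) + 36514)/(-37934) = (-1/35136 + 36514)*(-1/37934) = (1282955903/35136)*(-1/37934) = -1282955903/1332849024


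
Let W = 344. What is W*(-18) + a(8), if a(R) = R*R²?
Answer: -5680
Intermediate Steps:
a(R) = R³
W*(-18) + a(8) = 344*(-18) + 8³ = -6192 + 512 = -5680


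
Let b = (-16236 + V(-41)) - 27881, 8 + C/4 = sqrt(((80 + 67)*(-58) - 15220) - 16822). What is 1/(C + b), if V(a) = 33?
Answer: -11029/486717636 - I*sqrt(10142)/243358818 ≈ -2.266e-5 - 4.1382e-7*I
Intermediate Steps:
C = -32 + 8*I*sqrt(10142) (C = -32 + 4*sqrt(((80 + 67)*(-58) - 15220) - 16822) = -32 + 4*sqrt((147*(-58) - 15220) - 16822) = -32 + 4*sqrt((-8526 - 15220) - 16822) = -32 + 4*sqrt(-23746 - 16822) = -32 + 4*sqrt(-40568) = -32 + 4*(2*I*sqrt(10142)) = -32 + 8*I*sqrt(10142) ≈ -32.0 + 805.66*I)
b = -44084 (b = (-16236 + 33) - 27881 = -16203 - 27881 = -44084)
1/(C + b) = 1/((-32 + 8*I*sqrt(10142)) - 44084) = 1/(-44116 + 8*I*sqrt(10142))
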